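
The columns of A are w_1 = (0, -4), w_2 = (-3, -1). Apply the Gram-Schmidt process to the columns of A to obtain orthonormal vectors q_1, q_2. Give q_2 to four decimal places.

q_2 = (-1.0000, 0.0000)

q_1 = w_1/‖w_1‖ = (0, -4)/4.0000 = (0.0000, -1.0000).
r_{12} = q_1·w_2 = 1.0000.
u_2 = w_2 − 1.0000·q_1 = (-3.0000, 0.0000).
‖u_2‖ = 3.0000, so q_2 = (-1.0000, 0.0000).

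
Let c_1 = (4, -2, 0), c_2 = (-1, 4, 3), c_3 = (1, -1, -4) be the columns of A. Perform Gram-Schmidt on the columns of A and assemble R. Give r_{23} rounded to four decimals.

r_{23} = -3.0905

q_1 = c_1/‖c_1‖ = (4, -2, 0)/4.4721 = (0.8944, -0.4472, 0.0000).
r_{12} = q_1·c_2 = -2.6833.
u_2 = c_2 + 2.6833·q_1 = (1.4000, 2.8000, 3.0000).
‖u_2‖ = 4.3359, so q_2 = (0.3229, 0.6458, 0.6919).
r_{23} = q_2·c_3 = -3.0905.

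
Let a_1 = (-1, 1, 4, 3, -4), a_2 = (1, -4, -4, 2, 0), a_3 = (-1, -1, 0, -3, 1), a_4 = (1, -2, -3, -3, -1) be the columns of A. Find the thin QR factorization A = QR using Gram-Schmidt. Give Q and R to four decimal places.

e_1 = a_1/‖a_1‖ = (-1, 1, 4, 3, -4)/6.5574 = (-0.1525, 0.1525, 0.6100, 0.4575, -0.6100).
r_{12} = e_1·a_2 = -2.2875.
u_2 = a_2 + 2.2875·e_1 = (0.6512, -3.6512, -2.6047, 3.0465, -1.3953).
‖u_2‖ = 5.6363, so e_2 = (0.1155, -0.6478, -0.4621, 0.5405, -0.2476).
r_{13} = e_1·a_3 = -1.9825; r_{23} = e_2·a_3 = -1.3369.
u_3 = a_3 + 1.9825·e_1 + 1.3369·e_2 = (-1.1479, -1.5637, 0.5915, -1.3704, -0.5403).
‖u_3‖ = 2.5065, so e_3 = (-0.4580, -0.6239, 0.2360, -0.5467, -0.2155).
r_{14} = e_1·a_4 = -3.0500; r_{24} = e_2·a_4 = 1.4235; r_{34} = e_3·a_4 = 1.9376.
u_4 = a_4 + 3.0500·e_1 − 1.4235·e_2 − 1.9376·e_3 = (1.2577, 0.5960, -0.9389, -1.3147, -2.0904).
‖u_4‖ = 2.9862, so e_4 = (0.4212, 0.1996, -0.3144, -0.4403, -0.7000).

Q = [[-0.1525, 0.1155, -0.4580, 0.4212], [0.1525, -0.6478, -0.6239, 0.1996], [0.6100, -0.4621, 0.2360, -0.3144], [0.4575, 0.5405, -0.5467, -0.4403], [-0.6100, -0.2476, -0.2155, -0.7000]], R = [[6.5574, -2.2875, -1.9825, -3.0500], [0.0000, 5.6363, -1.3369, 1.4235], [0.0000, 0.0000, 2.5065, 1.9376], [0.0000, 0.0000, 0.0000, 2.9862]]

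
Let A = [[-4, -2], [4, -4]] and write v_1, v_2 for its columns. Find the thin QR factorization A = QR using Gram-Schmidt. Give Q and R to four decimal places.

Q = [[-0.7071, -0.7071], [0.7071, -0.7071]], R = [[5.6569, -1.4142], [0.0000, 4.2426]]

v_1 = (-4, 4); ‖v_1‖ = 5.6569, so e_1 = (-0.7071, 0.7071).
e_1·v_2 = (-0.7071)·(-2) + 0.7071·(-4) = -1.4142.
u_2 = v_2 + 1.4142·e_1 = (-3.0000, -3.0000).
‖u_2‖ = 4.2426, so e_2 = (-0.7071, -0.7071).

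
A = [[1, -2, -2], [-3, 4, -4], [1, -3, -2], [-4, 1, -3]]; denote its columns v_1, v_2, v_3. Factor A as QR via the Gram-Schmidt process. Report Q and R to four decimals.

Q = [[0.1925, -0.3306, -0.5555], [-0.5774, 0.4508, -0.6645], [0.1925, -0.6011, -0.4318], [-0.7698, -0.5711, 0.2516]], R = [[5.1962, -4.0415, 3.8490], [0.0000, 3.6968, 1.7733], [0.0000, 0.0000, 3.8782]]

q_1 = v_1/‖v_1‖ = (1, -3, 1, -4)/5.1962 = (0.1925, -0.5774, 0.1925, -0.7698).
r_{12} = q_1·v_2 = -4.0415.
u_2 = v_2 + 4.0415·q_1 = (-1.2222, 1.6667, -2.2222, -2.1111).
‖u_2‖ = 3.6968, so q_2 = (-0.3306, 0.4508, -0.6011, -0.5711).
r_{13} = q_1·v_3 = 3.8490; r_{23} = q_2·v_3 = 1.7733.
u_3 = v_3 − 3.8490·q_1 − 1.7733·q_2 = (-2.1545, -2.5772, -1.6748, 0.9756).
‖u_3‖ = 3.8782, so q_3 = (-0.5555, -0.6645, -0.4318, 0.2516).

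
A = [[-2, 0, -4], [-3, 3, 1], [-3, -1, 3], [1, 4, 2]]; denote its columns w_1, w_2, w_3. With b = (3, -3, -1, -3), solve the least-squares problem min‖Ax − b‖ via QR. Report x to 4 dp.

x = (0.0248, -0.5683, -0.6468)

w_1 = (-2, -3, -3, 1); ‖w_1‖ = 4.7958, so e_1 = (-0.4170, -0.6255, -0.6255, 0.2085).
e_1·w_2 = (-0.4170)·0 + (-0.6255)·3 + (-0.6255)·(-1) + 0.2085·4 = -0.4170.
u_2 = w_2 + 0.4170·e_1 = (-0.1739, 2.7391, -1.2609, 4.0870).
‖u_2‖ = 5.0819, so e_2 = (-0.0342, 0.5390, -0.2481, 0.8042).
e_1·w_3 = (-0.4170)·(-4) + (-0.6255)·1 + (-0.6255)·3 + 0.2085·2 = -0.4170; e_2·w_3 = (-0.0342)·(-4) + 0.5390·1 + (-0.2481)·3 + 0.8042·2 = 1.5400.
u_3 = w_3 + 0.4170·e_1 − 1.5400·e_2 = (-4.1212, -0.0909, 3.1212, 0.8485).
‖u_3‖ = 5.2397, so e_3 = (-0.7865, -0.0174, 0.5957, 0.1619).
Qᵀb = (0.6255, -3.8842, -3.3890).
Back-substitute: x_3 = -3.3890/5.2397 = -0.6468.
x_2 = (-3.8842 − 1.5400·(-0.6468))/5.0819 = -0.5683.
x_1 = (0.6255 + 0.4170·(-0.5683) + 0.4170·(-0.6468))/4.7958 = 0.0248.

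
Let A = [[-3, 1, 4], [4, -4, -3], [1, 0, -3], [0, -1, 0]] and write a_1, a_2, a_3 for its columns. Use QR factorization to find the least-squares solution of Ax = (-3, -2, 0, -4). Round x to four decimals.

a_1 = (-3, 4, 1, 0); ‖a_1‖ = 5.0990, so q_1 = (-0.5883, 0.7845, 0.1961, 0.0000).
q_1·a_2 = (-0.5883)·1 + 0.7845·(-4) + 0.1961·0 + 0.0000·(-1) = -3.7262.
u_2 = a_2 + 3.7262·q_1 = (-1.1923, -1.0769, 0.7308, -1.0000).
‖u_2‖ = 2.0286, so q_2 = (-0.5877, -0.5309, 0.3602, -0.4929).
q_1·a_3 = (-0.5883)·4 + 0.7845·(-3) + 0.1961·(-3) + 0.0000·0 = -5.2951; q_2·a_3 = (-0.5877)·4 + (-0.5309)·(-3) + 0.3602·(-3) + (-0.4929)·0 = -1.8390.
u_3 = a_3 + 5.2951·q_1 + 1.8390·q_2 = (-0.1963, 0.1776, -1.2991, -0.9065).
‖u_3‖ = 1.6061, so q_3 = (-0.1222, 0.1106, -0.8089, -0.5644).
Qᵀb = (0.1961, 4.7967, 2.4033).
Back-substitute: x_3 = 2.4033/1.6061 = 1.4964.
x_2 = (4.7967 + 1.8390·1.4964)/2.0286 = 3.7210.
x_1 = (0.1961 + 3.7262·3.7210 + 5.2951·1.4964)/5.0990 = 4.3116.

x = (4.3116, 3.7210, 1.4964)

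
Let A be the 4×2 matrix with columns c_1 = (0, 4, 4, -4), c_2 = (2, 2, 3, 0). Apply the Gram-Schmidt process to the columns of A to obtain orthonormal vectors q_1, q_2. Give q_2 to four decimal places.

q_2 = (0.6794, 0.1132, 0.4529, 0.5661)

c_1 = (0, 4, 4, -4); ‖c_1‖ = 6.9282, so q_1 = (0.0000, 0.5774, 0.5774, -0.5774).
q_1·c_2 = 0.0000·2 + 0.5774·2 + 0.5774·3 + (-0.5774)·0 = 2.8868.
u_2 = c_2 − 2.8868·q_1 = (2.0000, 0.3333, 1.3333, 1.6667).
‖u_2‖ = 2.9439, so q_2 = (0.6794, 0.1132, 0.4529, 0.5661).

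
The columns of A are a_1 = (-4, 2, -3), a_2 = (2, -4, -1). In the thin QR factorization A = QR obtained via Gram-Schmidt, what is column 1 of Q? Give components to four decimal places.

e_1 = (-0.7428, 0.3714, -0.5571)

e_1 = a_1/‖a_1‖ = (-4, 2, -3)/5.3852 = (-0.7428, 0.3714, -0.5571).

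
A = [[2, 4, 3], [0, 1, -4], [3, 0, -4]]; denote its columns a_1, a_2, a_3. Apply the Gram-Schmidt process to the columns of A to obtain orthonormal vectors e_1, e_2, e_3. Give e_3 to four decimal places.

e_1 = a_1/‖a_1‖ = (2, 0, 3)/3.6056 = (0.5547, 0.0000, 0.8321).
r_{12} = e_1·a_2 = 2.2188.
u_2 = a_2 − 2.2188·e_1 = (2.7692, 1.0000, -1.8462).
‖u_2‖ = 3.4752, so e_2 = (0.7969, 0.2878, -0.5312).
r_{13} = e_1·a_3 = -1.6641; r_{23} = e_2·a_3 = 3.3645.
u_3 = a_3 + 1.6641·e_1 − 3.3645·e_2 = (1.2420, -4.9682, -0.8280).
‖u_3‖ = 5.1876, so e_3 = (0.2394, -0.9577, -0.1596).

e_3 = (0.2394, -0.9577, -0.1596)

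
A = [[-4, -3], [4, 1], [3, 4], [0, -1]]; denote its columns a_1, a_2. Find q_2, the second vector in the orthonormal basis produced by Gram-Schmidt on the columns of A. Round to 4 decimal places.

a_1 = (-4, 4, 3, 0); ‖a_1‖ = 6.4031, so q_1 = (-0.6247, 0.6247, 0.4685, 0.0000).
q_1·a_2 = (-0.6247)·(-3) + 0.6247·1 + 0.4685·4 + 0.0000·(-1) = 4.3729.
u_2 = a_2 − 4.3729·q_1 = (-0.2683, -1.7317, 1.9512, -1.0000).
‖u_2‖ = 2.8068, so q_2 = (-0.0956, -0.6170, 0.6952, -0.3563).

q_2 = (-0.0956, -0.6170, 0.6952, -0.3563)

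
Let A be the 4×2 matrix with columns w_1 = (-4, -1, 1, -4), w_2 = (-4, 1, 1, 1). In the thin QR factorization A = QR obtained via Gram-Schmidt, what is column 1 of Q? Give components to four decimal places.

q_1 = (-0.6860, -0.1715, 0.1715, -0.6860)

w_1 = (-4, -1, 1, -4); ‖w_1‖ = 5.8310, so q_1 = (-0.6860, -0.1715, 0.1715, -0.6860).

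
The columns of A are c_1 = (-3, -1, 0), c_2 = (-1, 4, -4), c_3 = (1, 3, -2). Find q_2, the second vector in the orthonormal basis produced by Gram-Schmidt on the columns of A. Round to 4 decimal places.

q_1 = c_1/‖c_1‖ = (-3, -1, 0)/3.1623 = (-0.9487, -0.3162, 0.0000).
r_{12} = q_1·c_2 = -0.3162.
u_2 = c_2 + 0.3162·q_1 = (-1.3000, 3.9000, -4.0000).
‖u_2‖ = 5.7359, so q_2 = (-0.2266, 0.6799, -0.6974).

q_2 = (-0.2266, 0.6799, -0.6974)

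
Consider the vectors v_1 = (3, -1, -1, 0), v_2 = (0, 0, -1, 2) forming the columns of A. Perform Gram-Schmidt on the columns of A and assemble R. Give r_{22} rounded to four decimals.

v_1 = (3, -1, -1, 0); ‖v_1‖ = 3.3166, so e_1 = (0.9045, -0.3015, -0.3015, 0.0000).
e_1·v_2 = 0.9045·0 + (-0.3015)·0 + (-0.3015)·(-1) + 0.0000·2 = 0.3015.
u_2 = v_2 − 0.3015·e_1 = (-0.2727, 0.0909, -0.9091, 2.0000).
r_{22} = ‖u_2‖ = 2.2156.

r_{22} = 2.2156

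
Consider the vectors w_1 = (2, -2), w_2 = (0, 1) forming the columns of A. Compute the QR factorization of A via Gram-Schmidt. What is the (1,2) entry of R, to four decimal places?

w_1 = (2, -2); ‖w_1‖ = 2.8284, so q_1 = (0.7071, -0.7071).
r_{12} = q_1·w_2 = -0.7071.

r_{12} = -0.7071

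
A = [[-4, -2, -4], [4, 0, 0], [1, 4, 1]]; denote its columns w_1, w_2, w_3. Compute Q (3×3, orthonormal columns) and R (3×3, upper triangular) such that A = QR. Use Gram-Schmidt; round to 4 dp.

Q = [[-0.6963, -0.1379, -0.7044], [0.6963, -0.3678, -0.6163], [0.1741, 0.9196, -0.3522]], R = [[5.7446, 2.0889, 2.9593], [0.0000, 3.9543, 1.4714], [0.0000, 0.0000, 2.4653]]

w_1 = (-4, 4, 1); ‖w_1‖ = 5.7446, so e_1 = (-0.6963, 0.6963, 0.1741).
e_1·w_2 = (-0.6963)·(-2) + 0.6963·0 + 0.1741·4 = 2.0889.
u_2 = w_2 − 2.0889·e_1 = (-0.5455, -1.4545, 3.6364).
‖u_2‖ = 3.9543, so e_2 = (-0.1379, -0.3678, 0.9196).
e_1·w_3 = (-0.6963)·(-4) + 0.6963·0 + 0.1741·1 = 2.9593; e_2·w_3 = (-0.1379)·(-4) + (-0.3678)·0 + 0.9196·1 = 1.4714.
u_3 = w_3 − 2.9593·e_1 − 1.4714·e_2 = (-1.7364, -1.5194, -0.8682).
‖u_3‖ = 2.4653, so e_3 = (-0.7044, -0.6163, -0.3522).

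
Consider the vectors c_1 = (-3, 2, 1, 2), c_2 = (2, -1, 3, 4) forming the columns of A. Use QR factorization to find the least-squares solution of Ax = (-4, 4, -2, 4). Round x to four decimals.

x = (1.4802, -0.2147)

q_1 = c_1/‖c_1‖ = (-3, 2, 1, 2)/4.2426 = (-0.7071, 0.4714, 0.2357, 0.4714).
r_{12} = q_1·c_2 = 0.7071.
u_2 = c_2 − 0.7071·q_1 = (2.5000, -1.3333, 2.8333, 3.6667).
‖u_2‖ = 5.4314, so q_2 = (0.4603, -0.2455, 0.5217, 0.6751).
Qᵀb = (6.1283, -1.1661).
Back-substitute: x_2 = -1.1661/5.4314 = -0.2147.
x_1 = (6.1283 − 0.7071·(-0.2147))/4.2426 = 1.4802.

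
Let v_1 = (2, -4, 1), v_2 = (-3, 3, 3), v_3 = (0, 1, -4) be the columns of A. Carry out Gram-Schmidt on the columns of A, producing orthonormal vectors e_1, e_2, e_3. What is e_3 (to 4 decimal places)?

v_1 = (2, -4, 1); ‖v_1‖ = 4.5826, so e_1 = (0.4364, -0.8729, 0.2182).
e_1·v_2 = 0.4364·(-3) + (-0.8729)·3 + 0.2182·3 = -3.2733.
u_2 = v_2 + 3.2733·e_1 = (-1.5714, 0.1429, 3.7143).
‖u_2‖ = 4.0356, so e_2 = (-0.3894, 0.0354, 0.9204).
e_1·v_3 = 0.4364·0 + (-0.8729)·1 + 0.2182·(-4) = -1.7457; e_2·v_3 = (-0.3894)·0 + 0.0354·1 + 0.9204·(-4) = -3.6462.
u_3 = v_3 + 1.7457·e_1 + 3.6462·e_2 = (-0.6579, -0.3947, -0.2632).
‖u_3‖ = 0.8111, so e_3 = (-0.8111, -0.4867, -0.3244).

e_3 = (-0.8111, -0.4867, -0.3244)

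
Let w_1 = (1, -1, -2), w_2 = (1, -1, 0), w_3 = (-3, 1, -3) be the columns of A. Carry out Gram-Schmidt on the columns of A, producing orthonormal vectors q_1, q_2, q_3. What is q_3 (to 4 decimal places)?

w_1 = (1, -1, -2); ‖w_1‖ = 2.4495, so q_1 = (0.4082, -0.4082, -0.8165).
q_1·w_2 = 0.4082·1 + (-0.4082)·(-1) + (-0.8165)·0 = 0.8165.
u_2 = w_2 − 0.8165·q_1 = (0.6667, -0.6667, 0.6667).
‖u_2‖ = 1.1547, so q_2 = (0.5774, -0.5774, 0.5774).
q_1·w_3 = 0.4082·(-3) + (-0.4082)·1 + (-0.8165)·(-3) = 0.8165; q_2·w_3 = 0.5774·(-3) + (-0.5774)·1 + 0.5774·(-3) = -4.0415.
u_3 = w_3 − 0.8165·q_1 + 4.0415·q_2 = (-1.0000, -1.0000, 0.0000).
‖u_3‖ = 1.4142, so q_3 = (-0.7071, -0.7071, 0.0000).

q_3 = (-0.7071, -0.7071, 0.0000)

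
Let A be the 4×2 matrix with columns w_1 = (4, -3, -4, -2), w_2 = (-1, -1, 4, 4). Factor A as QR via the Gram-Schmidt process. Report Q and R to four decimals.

Q = [[0.5963, 0.2725], [-0.4472, -0.5946], [-0.5963, 0.3964], [-0.2981, 0.6442]], R = [[6.7082, -3.7268], [0.0000, 4.4845]]

w_1 = (4, -3, -4, -2); ‖w_1‖ = 6.7082, so q_1 = (0.5963, -0.4472, -0.5963, -0.2981).
q_1·w_2 = 0.5963·(-1) + (-0.4472)·(-1) + (-0.5963)·4 + (-0.2981)·4 = -3.7268.
u_2 = w_2 + 3.7268·q_1 = (1.2222, -2.6667, 1.7778, 2.8889).
‖u_2‖ = 4.4845, so q_2 = (0.2725, -0.5946, 0.3964, 0.6442).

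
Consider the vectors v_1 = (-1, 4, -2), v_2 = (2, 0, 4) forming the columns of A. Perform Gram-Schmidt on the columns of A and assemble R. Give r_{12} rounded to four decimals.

r_{12} = -2.1822

v_1 = (-1, 4, -2); ‖v_1‖ = 4.5826, so e_1 = (-0.2182, 0.8729, -0.4364).
r_{12} = e_1·v_2 = -2.1822.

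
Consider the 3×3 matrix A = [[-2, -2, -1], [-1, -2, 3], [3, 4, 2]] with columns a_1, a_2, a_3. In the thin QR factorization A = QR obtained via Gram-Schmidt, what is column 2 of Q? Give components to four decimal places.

e_2 = (0.6172, -0.7715, 0.1543)

a_1 = (-2, -1, 3); ‖a_1‖ = 3.7417, so e_1 = (-0.5345, -0.2673, 0.8018).
e_1·a_2 = (-0.5345)·(-2) + (-0.2673)·(-2) + 0.8018·4 = 4.8107.
u_2 = a_2 − 4.8107·e_1 = (0.5714, -0.7143, 0.1429).
‖u_2‖ = 0.9258, so e_2 = (0.6172, -0.7715, 0.1543).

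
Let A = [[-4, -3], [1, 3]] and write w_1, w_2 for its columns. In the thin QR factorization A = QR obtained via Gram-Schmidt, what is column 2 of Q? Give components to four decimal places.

w_1 = (-4, 1); ‖w_1‖ = 4.1231, so e_1 = (-0.9701, 0.2425).
e_1·w_2 = (-0.9701)·(-3) + 0.2425·3 = 3.6380.
u_2 = w_2 − 3.6380·e_1 = (0.5294, 2.1176).
‖u_2‖ = 2.1828, so e_2 = (0.2425, 0.9701).

e_2 = (0.2425, 0.9701)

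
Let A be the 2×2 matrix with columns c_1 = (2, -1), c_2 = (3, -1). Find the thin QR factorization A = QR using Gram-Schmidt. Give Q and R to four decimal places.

q_1 = c_1/‖c_1‖ = (2, -1)/2.2361 = (0.8944, -0.4472).
r_{12} = q_1·c_2 = 3.1305.
u_2 = c_2 − 3.1305·q_1 = (0.2000, 0.4000).
‖u_2‖ = 0.4472, so q_2 = (0.4472, 0.8944).

Q = [[0.8944, 0.4472], [-0.4472, 0.8944]], R = [[2.2361, 3.1305], [0.0000, 0.4472]]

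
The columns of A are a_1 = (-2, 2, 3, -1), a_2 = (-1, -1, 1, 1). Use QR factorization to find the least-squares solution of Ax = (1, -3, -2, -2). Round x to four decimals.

q_1 = a_1/‖a_1‖ = (-2, 2, 3, -1)/4.2426 = (-0.4714, 0.4714, 0.7071, -0.2357).
r_{12} = q_1·a_2 = 0.4714.
u_2 = a_2 − 0.4714·q_1 = (-0.7778, -1.2222, 0.6667, 1.1111).
‖u_2‖ = 1.9437, so q_2 = (-0.4002, -0.6288, 0.3430, 0.5717).
Qᵀb = (-2.8284, -0.3430).
Back-substitute: x_2 = -0.3430/1.9437 = -0.1765.
x_1 = (-2.8284 − 0.4714·(-0.1765))/4.2426 = -0.6471.

x = (-0.6471, -0.1765)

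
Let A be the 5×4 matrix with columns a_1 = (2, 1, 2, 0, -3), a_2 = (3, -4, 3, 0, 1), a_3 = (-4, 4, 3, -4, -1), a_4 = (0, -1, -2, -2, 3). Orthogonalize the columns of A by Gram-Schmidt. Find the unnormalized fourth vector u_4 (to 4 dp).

a_1 = (2, 1, 2, 0, -3); ‖a_1‖ = 4.2426, so q_1 = (0.4714, 0.2357, 0.4714, 0.0000, -0.7071).
q_1·a_2 = 0.4714·3 + 0.2357·(-4) + 0.4714·3 + 0.0000·0 + (-0.7071)·1 = 1.1785.
u_2 = a_2 − 1.1785·q_1 = (2.4444, -4.2778, 2.4444, 0.0000, 1.8333).
‖u_2‖ = 5.7975, so q_2 = (0.4216, -0.7379, 0.4216, 0.0000, 0.3162).
q_1·a_3 = 0.4714·(-4) + 0.2357·4 + 0.4714·3 + 0.0000·(-4) + (-0.7071)·(-1) = 1.1785; q_2·a_3 = 0.4216·(-4) + (-0.7379)·4 + 0.4216·3 + 0.0000·(-4) + 0.3162·(-1) = -3.6893.
u_3 = a_3 − 1.1785·q_1 + 3.6893·q_2 = (-3.0000, 1.0000, 4.0000, -4.0000, 1.0000).
‖u_3‖ = 6.5574, so q_3 = (-0.4575, 0.1525, 0.6100, -0.6100, 0.1525).
q_1·a_4 = 0.4714·0 + 0.2357·(-1) + 0.4714·(-2) + 0.0000·(-2) + (-0.7071)·3 = -3.2998; q_2·a_4 = 0.4216·0 + (-0.7379)·(-1) + 0.4216·(-2) + 0.0000·(-2) + 0.3162·3 = 0.8433; q_3·a_4 = (-0.4575)·0 + 0.1525·(-1) + 0.6100·(-2) + (-0.6100)·(-2) + 0.1525·3 = 0.3050.
u_4 = a_4 + 3.2998·q_1 − 0.8433·q_2 − 0.3050·q_3 = (1.3395, 0.3535, -0.9860, -1.8140, 0.3535).

u_4 = (1.3395, 0.3535, -0.9860, -1.8140, 0.3535)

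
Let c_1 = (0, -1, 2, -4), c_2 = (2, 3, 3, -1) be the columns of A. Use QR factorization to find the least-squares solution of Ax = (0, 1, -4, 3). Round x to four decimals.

c_1 = (0, -1, 2, -4); ‖c_1‖ = 4.5826, so q_1 = (0.0000, -0.2182, 0.4364, -0.8729).
q_1·c_2 = 0.0000·2 + (-0.2182)·3 + 0.4364·3 + (-0.8729)·(-1) = 1.5275.
u_2 = c_2 − 1.5275·q_1 = (2.0000, 3.3333, 2.3333, 0.3333).
‖u_2‖ = 4.5461, so q_2 = (0.4399, 0.7332, 0.5133, 0.0733).
Qᵀb = (-4.5826, -1.0999).
Back-substitute: x_2 = -1.0999/4.5461 = -0.2419.
x_1 = (-4.5826 − 1.5275·(-0.2419))/4.5826 = -0.9194.

x = (-0.9194, -0.2419)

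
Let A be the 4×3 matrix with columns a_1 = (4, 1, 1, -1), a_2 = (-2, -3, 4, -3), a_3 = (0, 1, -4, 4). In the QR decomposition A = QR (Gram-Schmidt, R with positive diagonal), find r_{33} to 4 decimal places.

q_1 = a_1/‖a_1‖ = (4, 1, 1, -1)/4.3589 = (0.9177, 0.2294, 0.2294, -0.2294).
r_{12} = q_1·a_2 = -0.9177.
u_2 = a_2 + 0.9177·q_1 = (-1.1579, -2.7895, 4.2105, -3.2105).
‖u_2‖ = 6.0957, so q_2 = (-0.1900, -0.4576, 0.6907, -0.5267).
r_{13} = q_1·a_3 = -1.6059; r_{23} = q_2·a_3 = -5.3273.
u_3 = a_3 + 1.6059·q_1 + 5.3273·q_2 = (0.4618, -1.0694, 0.0482, 0.8258).
r_{33} = ‖u_3‖ = 1.4287.

r_{33} = 1.4287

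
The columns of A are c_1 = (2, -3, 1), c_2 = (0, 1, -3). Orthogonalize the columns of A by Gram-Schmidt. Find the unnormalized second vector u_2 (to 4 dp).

u_2 = (0.8571, -0.2857, -2.5714)

c_1 = (2, -3, 1); ‖c_1‖ = 3.7417, so q_1 = (0.5345, -0.8018, 0.2673).
q_1·c_2 = 0.5345·0 + (-0.8018)·1 + 0.2673·(-3) = -1.6036.
u_2 = c_2 + 1.6036·q_1 = (0.8571, -0.2857, -2.5714).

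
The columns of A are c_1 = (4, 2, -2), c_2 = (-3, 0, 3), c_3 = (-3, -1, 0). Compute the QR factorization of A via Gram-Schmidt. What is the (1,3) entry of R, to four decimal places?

q_1 = c_1/‖c_1‖ = (4, 2, -2)/4.8990 = (0.8165, 0.4082, -0.4082).
r_{13} = q_1·c_3 = -2.8577.

r_{13} = -2.8577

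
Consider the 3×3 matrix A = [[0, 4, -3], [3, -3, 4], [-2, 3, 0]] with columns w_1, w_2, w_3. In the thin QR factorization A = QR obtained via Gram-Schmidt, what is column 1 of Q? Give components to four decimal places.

q_1 = (0.0000, 0.8321, -0.5547)

q_1 = w_1/‖w_1‖ = (0, 3, -2)/3.6056 = (0.0000, 0.8321, -0.5547).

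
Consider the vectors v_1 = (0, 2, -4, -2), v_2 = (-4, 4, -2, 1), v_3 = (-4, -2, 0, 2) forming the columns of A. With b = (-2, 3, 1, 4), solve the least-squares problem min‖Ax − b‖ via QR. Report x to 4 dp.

e_1 = v_1/‖v_1‖ = (0, 2, -4, -2)/4.8990 = (0.0000, 0.4082, -0.8165, -0.4082).
r_{12} = e_1·v_2 = 2.8577.
u_2 = v_2 − 2.8577·e_1 = (-4.0000, 2.8333, 0.3333, 2.1667).
‖u_2‖ = 5.3697, so e_2 = (-0.7449, 0.5277, 0.0621, 0.4035).
r_{13} = e_1·v_3 = -1.6330; r_{23} = e_2·v_3 = 2.7314.
u_3 = v_3 + 1.6330·e_1 − 2.7314·e_2 = (-1.9653, -2.7746, -1.5029, 0.2312).
‖u_3‖ = 3.7246, so e_3 = (-0.5277, -0.7449, -0.4035, 0.0621).
Qᵀb = (-1.2247, 4.7489, -1.3347).
Back-substitute: x_3 = -1.3347/3.7246 = -0.3583.
x_2 = (4.7489 − 2.7314·(-0.3583))/5.3697 = 1.0667.
x_1 = (-1.2247 − 2.8577·1.0667 + 1.6330·(-0.3583))/4.8990 = -0.9917.

x = (-0.9917, 1.0667, -0.3583)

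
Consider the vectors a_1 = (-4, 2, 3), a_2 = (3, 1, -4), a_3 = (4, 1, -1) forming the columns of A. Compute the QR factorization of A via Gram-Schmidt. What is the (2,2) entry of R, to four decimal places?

a_1 = (-4, 2, 3); ‖a_1‖ = 5.3852, so q_1 = (-0.7428, 0.3714, 0.5571).
q_1·a_2 = (-0.7428)·3 + 0.3714·1 + 0.5571·(-4) = -4.0853.
u_2 = a_2 + 4.0853·q_1 = (-0.0345, 2.5172, -1.7241).
r_{22} = ‖u_2‖ = 3.0513.

r_{22} = 3.0513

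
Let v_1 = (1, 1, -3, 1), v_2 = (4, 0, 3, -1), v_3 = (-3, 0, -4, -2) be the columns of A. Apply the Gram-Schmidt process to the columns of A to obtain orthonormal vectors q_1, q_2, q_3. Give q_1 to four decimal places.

q_1 = (0.2887, 0.2887, -0.8660, 0.2887)

v_1 = (1, 1, -3, 1); ‖v_1‖ = 3.4641, so q_1 = (0.2887, 0.2887, -0.8660, 0.2887).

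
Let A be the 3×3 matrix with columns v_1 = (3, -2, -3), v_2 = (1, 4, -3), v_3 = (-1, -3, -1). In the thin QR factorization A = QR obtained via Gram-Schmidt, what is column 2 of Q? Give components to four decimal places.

v_1 = (3, -2, -3); ‖v_1‖ = 4.6904, so e_1 = (0.6396, -0.4264, -0.6396).
e_1·v_2 = 0.6396·1 + (-0.4264)·4 + (-0.6396)·(-3) = 0.8528.
u_2 = v_2 − 0.8528·e_1 = (0.4545, 4.3636, -2.4545).
‖u_2‖ = 5.0272, so e_2 = (0.0904, 0.8680, -0.4883).

e_2 = (0.0904, 0.8680, -0.4883)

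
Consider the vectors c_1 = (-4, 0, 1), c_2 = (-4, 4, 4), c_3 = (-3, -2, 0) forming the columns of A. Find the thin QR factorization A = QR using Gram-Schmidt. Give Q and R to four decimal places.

Q = [[-0.9701, 0.1427, 0.1961], [0.0000, 0.8086, -0.5883], [0.2425, 0.5708, 0.7845]], R = [[4.1231, 4.8507, 2.9104], [0.0000, 4.9468, -2.0453], [0.0000, 0.0000, 0.5883]]

c_1 = (-4, 0, 1); ‖c_1‖ = 4.1231, so q_1 = (-0.9701, 0.0000, 0.2425).
q_1·c_2 = (-0.9701)·(-4) + 0.0000·4 + 0.2425·4 = 4.8507.
u_2 = c_2 − 4.8507·q_1 = (0.7059, 4.0000, 2.8235).
‖u_2‖ = 4.9468, so q_2 = (0.1427, 0.8086, 0.5708).
q_1·c_3 = (-0.9701)·(-3) + 0.0000·(-2) + 0.2425·0 = 2.9104; q_2·c_3 = 0.1427·(-3) + 0.8086·(-2) + 0.5708·0 = -2.0453.
u_3 = c_3 − 2.9104·q_1 + 2.0453·q_2 = (0.1154, -0.3462, 0.4615).
‖u_3‖ = 0.5883, so q_3 = (0.1961, -0.5883, 0.7845).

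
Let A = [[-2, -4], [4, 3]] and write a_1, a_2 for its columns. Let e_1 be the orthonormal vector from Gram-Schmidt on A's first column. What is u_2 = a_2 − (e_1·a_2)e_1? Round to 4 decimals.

u_2 = (-2.0000, -1.0000)

a_1 = (-2, 4); ‖a_1‖ = 4.4721, so e_1 = (-0.4472, 0.8944).
e_1·a_2 = (-0.4472)·(-4) + 0.8944·3 = 4.4721.
u_2 = a_2 − 4.4721·e_1 = (-2.0000, -1.0000).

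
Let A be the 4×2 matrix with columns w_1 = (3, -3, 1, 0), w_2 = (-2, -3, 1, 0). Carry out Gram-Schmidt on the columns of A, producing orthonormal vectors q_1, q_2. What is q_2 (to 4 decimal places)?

w_1 = (3, -3, 1, 0); ‖w_1‖ = 4.3589, so q_1 = (0.6882, -0.6882, 0.2294, 0.0000).
q_1·w_2 = 0.6882·(-2) + (-0.6882)·(-3) + 0.2294·1 + 0.0000·0 = 0.9177.
u_2 = w_2 − 0.9177·q_1 = (-2.6316, -2.3684, 0.7895, 0.0000).
‖u_2‖ = 3.6274, so q_2 = (-0.7255, -0.6529, 0.2176, 0.0000).

q_2 = (-0.7255, -0.6529, 0.2176, 0.0000)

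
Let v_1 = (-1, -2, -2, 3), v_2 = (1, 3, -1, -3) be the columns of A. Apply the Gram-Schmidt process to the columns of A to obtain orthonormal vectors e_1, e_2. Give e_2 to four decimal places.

e_2 = (0.0736, 0.4785, -0.8466, -0.2209)

e_1 = v_1/‖v_1‖ = (-1, -2, -2, 3)/4.2426 = (-0.2357, -0.4714, -0.4714, 0.7071).
r_{12} = e_1·v_2 = -3.2998.
u_2 = v_2 + 3.2998·e_1 = (0.2222, 1.4444, -2.5556, -0.6667).
‖u_2‖ = 3.0185, so e_2 = (0.0736, 0.4785, -0.8466, -0.2209).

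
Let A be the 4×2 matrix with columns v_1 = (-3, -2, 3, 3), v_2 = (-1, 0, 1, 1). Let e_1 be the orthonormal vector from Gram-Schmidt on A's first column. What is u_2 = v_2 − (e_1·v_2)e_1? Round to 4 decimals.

v_1 = (-3, -2, 3, 3); ‖v_1‖ = 5.5678, so e_1 = (-0.5388, -0.3592, 0.5388, 0.5388).
e_1·v_2 = (-0.5388)·(-1) + (-0.3592)·0 + 0.5388·1 + 0.5388·1 = 1.6164.
u_2 = v_2 − 1.6164·e_1 = (-0.1290, 0.5806, 0.1290, 0.1290).

u_2 = (-0.1290, 0.5806, 0.1290, 0.1290)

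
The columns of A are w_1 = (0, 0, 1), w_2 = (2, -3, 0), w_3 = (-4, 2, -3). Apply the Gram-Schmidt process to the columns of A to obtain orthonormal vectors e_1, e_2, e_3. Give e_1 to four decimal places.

w_1 = (0, 0, 1); ‖w_1‖ = 1.0000, so e_1 = (0.0000, 0.0000, 1.0000).

e_1 = (0.0000, 0.0000, 1.0000)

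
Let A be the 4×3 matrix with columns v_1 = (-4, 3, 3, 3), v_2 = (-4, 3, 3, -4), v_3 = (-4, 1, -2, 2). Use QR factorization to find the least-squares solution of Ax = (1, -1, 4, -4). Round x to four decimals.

x = (-0.0183, 0.5211, -0.9303)

v_1 = (-4, 3, 3, 3); ‖v_1‖ = 6.5574, so q_1 = (-0.6100, 0.4575, 0.4575, 0.4575).
q_1·v_2 = (-0.6100)·(-4) + 0.4575·3 + 0.4575·3 + 0.4575·(-4) = 3.3550.
u_2 = v_2 − 3.3550·q_1 = (-1.9535, 1.4651, 1.4651, -5.5349).
‖u_2‖ = 6.2245, so q_2 = (-0.3138, 0.2354, 0.2354, -0.8892).
q_1·v_3 = (-0.6100)·(-4) + 0.4575·1 + 0.4575·(-2) + 0.4575·2 = 2.8975; q_2·v_3 = (-0.3138)·(-4) + 0.2354·1 + 0.2354·(-2) + (-0.8892)·2 = -0.7584.
u_3 = v_3 − 2.8975·q_1 + 0.7584·q_2 = (-2.4706, -0.1471, -3.1471, 0.0000).
‖u_3‖ = 4.0037, so q_3 = (-0.6171, -0.0367, -0.7860, 0.0000).
Qᵀb = (-1.0675, 3.9491, -3.7245).
Back-substitute: x_3 = -3.7245/4.0037 = -0.9303.
x_2 = (3.9491 + 0.7584·(-0.9303))/6.2245 = 0.5211.
x_1 = (-1.0675 − 3.3550·0.5211 − 2.8975·(-0.9303))/6.5574 = -0.0183.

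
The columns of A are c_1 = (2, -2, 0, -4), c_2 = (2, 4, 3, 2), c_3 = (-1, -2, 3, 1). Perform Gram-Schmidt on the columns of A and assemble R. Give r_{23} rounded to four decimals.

c_1 = (2, -2, 0, -4); ‖c_1‖ = 4.8990, so q_1 = (0.4082, -0.4082, 0.0000, -0.8165).
q_1·c_2 = 0.4082·2 + (-0.4082)·4 + 0.0000·3 + (-0.8165)·2 = -2.4495.
u_2 = c_2 + 2.4495·q_1 = (3.0000, 3.0000, 3.0000, 0.0000).
‖u_2‖ = 5.1962, so q_2 = (0.5774, 0.5774, 0.5774, 0.0000).
r_{23} = q_2·c_3 = 0.0000.

r_{23} = 0.0000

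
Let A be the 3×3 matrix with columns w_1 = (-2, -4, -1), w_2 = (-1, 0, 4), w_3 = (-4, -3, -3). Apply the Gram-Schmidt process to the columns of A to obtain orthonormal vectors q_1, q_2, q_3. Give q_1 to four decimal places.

q_1 = (-0.4364, -0.8729, -0.2182)

q_1 = w_1/‖w_1‖ = (-2, -4, -1)/4.5826 = (-0.4364, -0.8729, -0.2182).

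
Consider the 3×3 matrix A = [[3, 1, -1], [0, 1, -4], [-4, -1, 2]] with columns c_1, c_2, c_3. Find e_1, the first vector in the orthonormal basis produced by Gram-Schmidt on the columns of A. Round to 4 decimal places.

c_1 = (3, 0, -4); ‖c_1‖ = 5.0000, so e_1 = (0.6000, 0.0000, -0.8000).

e_1 = (0.6000, 0.0000, -0.8000)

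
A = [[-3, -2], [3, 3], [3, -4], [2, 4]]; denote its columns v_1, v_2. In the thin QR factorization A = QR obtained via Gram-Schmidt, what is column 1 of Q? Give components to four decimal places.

v_1 = (-3, 3, 3, 2); ‖v_1‖ = 5.5678, so e_1 = (-0.5388, 0.5388, 0.5388, 0.3592).

e_1 = (-0.5388, 0.5388, 0.5388, 0.3592)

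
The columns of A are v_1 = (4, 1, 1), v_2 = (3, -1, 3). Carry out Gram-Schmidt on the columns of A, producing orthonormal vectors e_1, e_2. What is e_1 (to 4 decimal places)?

e_1 = (0.9428, 0.2357, 0.2357)

v_1 = (4, 1, 1); ‖v_1‖ = 4.2426, so e_1 = (0.9428, 0.2357, 0.2357).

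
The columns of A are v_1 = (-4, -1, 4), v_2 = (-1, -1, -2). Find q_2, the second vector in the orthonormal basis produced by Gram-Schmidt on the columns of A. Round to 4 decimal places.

q_2 = (-0.5698, -0.4558, -0.6838)

v_1 = (-4, -1, 4); ‖v_1‖ = 5.7446, so q_1 = (-0.6963, -0.1741, 0.6963).
q_1·v_2 = (-0.6963)·(-1) + (-0.1741)·(-1) + 0.6963·(-2) = -0.5222.
u_2 = v_2 + 0.5222·q_1 = (-1.3636, -1.0909, -1.6364).
‖u_2‖ = 2.3932, so q_2 = (-0.5698, -0.4558, -0.6838).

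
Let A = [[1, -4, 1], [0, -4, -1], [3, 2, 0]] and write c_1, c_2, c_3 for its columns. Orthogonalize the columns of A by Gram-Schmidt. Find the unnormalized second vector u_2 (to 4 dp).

u_2 = (-4.2000, -4.0000, 1.4000)

c_1 = (1, 0, 3); ‖c_1‖ = 3.1623, so e_1 = (0.3162, 0.0000, 0.9487).
e_1·c_2 = 0.3162·(-4) + 0.0000·(-4) + 0.9487·2 = 0.6325.
u_2 = c_2 − 0.6325·e_1 = (-4.2000, -4.0000, 1.4000).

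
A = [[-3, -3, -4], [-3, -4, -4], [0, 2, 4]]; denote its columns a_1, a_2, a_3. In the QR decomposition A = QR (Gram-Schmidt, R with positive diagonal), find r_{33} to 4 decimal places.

a_1 = (-3, -3, 0); ‖a_1‖ = 4.2426, so e_1 = (-0.7071, -0.7071, 0.0000).
e_1·a_2 = (-0.7071)·(-3) + (-0.7071)·(-4) + 0.0000·2 = 4.9497.
u_2 = a_2 − 4.9497·e_1 = (0.5000, -0.5000, 2.0000).
‖u_2‖ = 2.1213, so e_2 = (0.2357, -0.2357, 0.9428).
e_1·a_3 = (-0.7071)·(-4) + (-0.7071)·(-4) + 0.0000·4 = 5.6569; e_2·a_3 = 0.2357·(-4) + (-0.2357)·(-4) + 0.9428·4 = 3.7712.
u_3 = a_3 − 5.6569·e_1 − 3.7712·e_2 = (-0.8889, 0.8889, 0.4444).
r_{33} = ‖u_3‖ = 1.3333.

r_{33} = 1.3333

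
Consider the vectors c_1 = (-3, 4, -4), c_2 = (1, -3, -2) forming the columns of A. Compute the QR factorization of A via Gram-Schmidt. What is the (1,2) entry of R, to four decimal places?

r_{12} = -1.0932

q_1 = c_1/‖c_1‖ = (-3, 4, -4)/6.4031 = (-0.4685, 0.6247, -0.6247).
r_{12} = q_1·c_2 = -1.0932.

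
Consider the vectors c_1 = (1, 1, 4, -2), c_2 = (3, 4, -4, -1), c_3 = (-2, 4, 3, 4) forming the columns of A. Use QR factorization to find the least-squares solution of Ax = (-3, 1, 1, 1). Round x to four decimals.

x = (-0.1693, -0.2132, 0.3719)

c_1 = (1, 1, 4, -2); ‖c_1‖ = 4.6904, so q_1 = (0.2132, 0.2132, 0.8528, -0.4264).
q_1·c_2 = 0.2132·3 + 0.2132·4 + 0.8528·(-4) + (-0.4264)·(-1) = -1.4924.
u_2 = c_2 + 1.4924·q_1 = (3.3182, 4.3182, -2.7273, -1.6364).
‖u_2‖ = 6.3066, so q_2 = (0.5261, 0.6847, -0.4324, -0.2595).
q_1·c_3 = 0.2132·(-2) + 0.2132·4 + 0.8528·3 + (-0.4264)·4 = 1.2792; q_2·c_3 = 0.5261·(-2) + 0.6847·4 + (-0.4324)·3 + (-0.2595)·4 = -0.6487.
u_3 = c_3 − 1.2792·q_1 + 0.6487·q_2 = (-1.9314, 4.1714, 1.6286, 4.3771).
‖u_3‖ = 6.5531, so q_3 = (-0.2947, 0.6366, 0.2485, 0.6680).
Qᵀb = (0.0000, -1.5856, 2.4372).
Back-substitute: x_3 = 2.4372/6.5531 = 0.3719.
x_2 = (-1.5856 + 0.6487·0.3719)/6.3066 = -0.2132.
x_1 = (0.0000 + 1.4924·(-0.2132) − 1.2792·0.3719)/4.6904 = -0.1693.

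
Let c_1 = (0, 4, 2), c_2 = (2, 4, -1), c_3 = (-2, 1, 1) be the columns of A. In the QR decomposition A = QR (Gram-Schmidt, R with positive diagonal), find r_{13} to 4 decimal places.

r_{13} = 1.3416

q_1 = c_1/‖c_1‖ = (0, 4, 2)/4.4721 = (0.0000, 0.8944, 0.4472).
r_{13} = q_1·c_3 = 1.3416.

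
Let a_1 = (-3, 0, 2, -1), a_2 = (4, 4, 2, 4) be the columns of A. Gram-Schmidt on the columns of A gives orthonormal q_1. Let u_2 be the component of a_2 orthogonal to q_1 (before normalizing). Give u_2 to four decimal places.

u_2 = (1.4286, 4.0000, 3.7143, 3.1429)

q_1 = a_1/‖a_1‖ = (-3, 0, 2, -1)/3.7417 = (-0.8018, 0.0000, 0.5345, -0.2673).
r_{12} = q_1·a_2 = -3.2071.
u_2 = a_2 + 3.2071·q_1 = (1.4286, 4.0000, 3.7143, 3.1429).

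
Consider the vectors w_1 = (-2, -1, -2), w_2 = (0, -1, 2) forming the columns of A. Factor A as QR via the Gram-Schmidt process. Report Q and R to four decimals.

Q = [[-0.6667, -0.3333], [-0.3333, -0.6667], [-0.6667, 0.6667]], R = [[3.0000, -1.0000], [0.0000, 2.0000]]

w_1 = (-2, -1, -2); ‖w_1‖ = 3.0000, so e_1 = (-0.6667, -0.3333, -0.6667).
e_1·w_2 = (-0.6667)·0 + (-0.3333)·(-1) + (-0.6667)·2 = -1.0000.
u_2 = w_2 + 1.0000·e_1 = (-0.6667, -1.3333, 1.3333).
‖u_2‖ = 2.0000, so e_2 = (-0.3333, -0.6667, 0.6667).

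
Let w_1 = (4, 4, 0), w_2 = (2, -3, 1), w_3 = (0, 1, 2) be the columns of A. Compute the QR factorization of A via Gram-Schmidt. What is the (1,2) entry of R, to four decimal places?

w_1 = (4, 4, 0); ‖w_1‖ = 5.6569, so e_1 = (0.7071, 0.7071, 0.0000).
r_{12} = e_1·w_2 = -0.7071.

r_{12} = -0.7071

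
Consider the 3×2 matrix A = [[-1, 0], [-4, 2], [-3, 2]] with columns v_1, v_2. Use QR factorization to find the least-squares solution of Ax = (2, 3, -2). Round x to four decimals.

e_1 = v_1/‖v_1‖ = (-1, -4, -3)/5.0990 = (-0.1961, -0.7845, -0.5883).
r_{12} = e_1·v_2 = -2.7456.
u_2 = v_2 + 2.7456·e_1 = (-0.5385, -0.1538, 0.3846).
‖u_2‖ = 0.6794, so e_2 = (-0.7926, -0.2265, 0.5661).
Qᵀb = (-1.5689, -3.3968).
Back-substitute: x_2 = -3.3968/0.6794 = -5.0000.
x_1 = (-1.5689 + 2.7456·(-5.0000))/5.0990 = -3.0000.

x = (-3.0000, -5.0000)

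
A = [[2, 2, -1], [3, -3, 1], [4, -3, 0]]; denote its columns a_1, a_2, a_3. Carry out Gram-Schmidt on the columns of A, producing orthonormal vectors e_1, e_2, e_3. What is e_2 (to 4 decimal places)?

a_1 = (2, 3, 4); ‖a_1‖ = 5.3852, so e_1 = (0.3714, 0.5571, 0.7428).
e_1·a_2 = 0.3714·2 + 0.5571·(-3) + 0.7428·(-3) = -3.1568.
u_2 = a_2 + 3.1568·e_1 = (3.1724, -1.2414, -0.6552).
‖u_2‖ = 3.4691, so e_2 = (0.9145, -0.3578, -0.1889).

e_2 = (0.9145, -0.3578, -0.1889)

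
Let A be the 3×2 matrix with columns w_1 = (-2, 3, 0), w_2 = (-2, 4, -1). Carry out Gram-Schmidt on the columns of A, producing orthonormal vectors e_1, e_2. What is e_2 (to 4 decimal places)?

e_2 = (0.4036, 0.2691, -0.8745)

e_1 = w_1/‖w_1‖ = (-2, 3, 0)/3.6056 = (-0.5547, 0.8321, 0.0000).
r_{12} = e_1·w_2 = 4.4376.
u_2 = w_2 − 4.4376·e_1 = (0.4615, 0.3077, -1.0000).
‖u_2‖ = 1.1435, so e_2 = (0.4036, 0.2691, -0.8745).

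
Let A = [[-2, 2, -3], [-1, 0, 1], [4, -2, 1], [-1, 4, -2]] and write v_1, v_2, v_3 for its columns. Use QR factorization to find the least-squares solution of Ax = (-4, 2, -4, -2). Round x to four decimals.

x = (-1.2381, 0.2381, 2.0952)

e_1 = v_1/‖v_1‖ = (-2, -1, 4, -1)/4.6904 = (-0.4264, -0.2132, 0.8528, -0.2132).
r_{12} = e_1·v_2 = -3.4112.
u_2 = v_2 + 3.4112·e_1 = (0.5455, -0.7273, 0.9091, 3.2727).
‖u_2‖ = 3.5162, so e_2 = (0.1551, -0.2068, 0.2585, 0.9308).
r_{13} = e_1·v_3 = 2.3452; r_{23} = e_2·v_3 = -2.2752.
u_3 = v_3 − 2.3452·e_1 + 2.2752·e_2 = (-1.6471, 1.0294, -0.4118, 0.6176).
‖u_3‖ = 2.0793, so e_3 = (-0.7921, 0.4951, -0.1980, 0.2970).
Qᵀb = (-1.7056, -3.9299, 4.3566).
Back-substitute: x_3 = 4.3566/2.0793 = 2.0952.
x_2 = (-3.9299 + 2.2752·2.0952)/3.5162 = 0.2381.
x_1 = (-1.7056 + 3.4112·0.2381 − 2.3452·2.0952)/4.6904 = -1.2381.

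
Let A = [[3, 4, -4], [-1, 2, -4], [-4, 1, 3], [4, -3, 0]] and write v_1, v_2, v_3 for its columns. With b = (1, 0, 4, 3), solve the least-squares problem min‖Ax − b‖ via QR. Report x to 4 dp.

v_1 = (3, -1, -4, 4); ‖v_1‖ = 6.4807, so q_1 = (0.4629, -0.1543, -0.6172, 0.6172).
q_1·v_2 = 0.4629·4 + (-0.1543)·2 + (-0.6172)·1 + 0.6172·(-3) = -0.9258.
u_2 = v_2 + 0.9258·q_1 = (4.4286, 1.8571, 0.4286, -2.4286).
‖u_2‖ = 5.3984, so q_2 = (0.8203, 0.3440, 0.0794, -0.4499).
q_1·v_3 = 0.4629·(-4) + (-0.1543)·(-4) + (-0.6172)·3 + 0.6172·0 = -3.0861; q_2·v_3 = 0.8203·(-4) + 0.3440·(-4) + 0.0794·3 + (-0.4499)·0 = -4.4193.
u_3 = v_3 + 3.0861·q_1 + 4.4193·q_2 = (1.0539, -2.9559, 1.4461, -0.0833).
‖u_3‖ = 3.4563, so q_3 = (0.3049, -0.8552, 0.4184, -0.0241).
Qᵀb = (-0.1543, -0.2117, 1.9061).
Back-substitute: x_3 = 1.9061/3.4563 = 0.5515.
x_2 = (-0.2117 + 4.4193·0.5515)/5.3984 = 0.4123.
x_1 = (-0.1543 + 0.9258·0.4123 + 3.0861·0.5515)/6.4807 = 0.2977.

x = (0.2977, 0.4123, 0.5515)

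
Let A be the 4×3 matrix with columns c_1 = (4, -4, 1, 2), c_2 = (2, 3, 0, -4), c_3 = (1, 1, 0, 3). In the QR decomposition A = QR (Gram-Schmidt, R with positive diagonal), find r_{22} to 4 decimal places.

e_1 = c_1/‖c_1‖ = (4, -4, 1, 2)/6.0828 = (0.6576, -0.6576, 0.1644, 0.3288).
r_{12} = e_1·c_2 = -1.9728.
u_2 = c_2 + 1.9728·e_1 = (3.2973, 1.7027, 0.3243, -3.3514).
r_{22} = ‖u_2‖ = 5.0108.

r_{22} = 5.0108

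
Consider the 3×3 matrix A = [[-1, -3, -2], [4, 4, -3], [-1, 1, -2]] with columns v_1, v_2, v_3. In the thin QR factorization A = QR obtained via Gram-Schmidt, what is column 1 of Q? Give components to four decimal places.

e_1 = (-0.2357, 0.9428, -0.2357)

v_1 = (-1, 4, -1); ‖v_1‖ = 4.2426, so e_1 = (-0.2357, 0.9428, -0.2357).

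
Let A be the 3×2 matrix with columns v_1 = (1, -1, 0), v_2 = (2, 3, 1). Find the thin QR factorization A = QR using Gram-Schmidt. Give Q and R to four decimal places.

v_1 = (1, -1, 0); ‖v_1‖ = 1.4142, so q_1 = (0.7071, -0.7071, 0.0000).
q_1·v_2 = 0.7071·2 + (-0.7071)·3 + 0.0000·1 = -0.7071.
u_2 = v_2 + 0.7071·q_1 = (2.5000, 2.5000, 1.0000).
‖u_2‖ = 3.6742, so q_2 = (0.6804, 0.6804, 0.2722).

Q = [[0.7071, 0.6804], [-0.7071, 0.6804], [0.0000, 0.2722]], R = [[1.4142, -0.7071], [0.0000, 3.6742]]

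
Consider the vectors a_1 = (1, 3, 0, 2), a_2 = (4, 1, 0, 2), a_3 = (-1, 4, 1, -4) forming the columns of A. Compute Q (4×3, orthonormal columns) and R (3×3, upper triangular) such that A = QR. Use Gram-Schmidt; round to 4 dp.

Q = [[0.2673, 0.9144, 0.2979], [0.8018, -0.3861, 0.4468], [0.0000, 0.0000, 0.2013], [0.5345, 0.1219, -0.8192]], R = [[3.7417, 2.9399, 0.8018], [0.0000, 3.5153, -2.9463], [0.0000, 0.0000, 4.9675]]

q_1 = a_1/‖a_1‖ = (1, 3, 0, 2)/3.7417 = (0.2673, 0.8018, 0.0000, 0.5345).
r_{12} = q_1·a_2 = 2.9399.
u_2 = a_2 − 2.9399·q_1 = (3.2143, -1.3571, 0.0000, 0.4286).
‖u_2‖ = 3.5153, so q_2 = (0.9144, -0.3861, 0.0000, 0.1219).
r_{13} = q_1·a_3 = 0.8018; r_{23} = q_2·a_3 = -2.9463.
u_3 = a_3 − 0.8018·q_1 + 2.9463·q_2 = (1.4798, 2.2197, 1.0000, -4.0694).
‖u_3‖ = 4.9675, so q_3 = (0.2979, 0.4468, 0.2013, -0.8192).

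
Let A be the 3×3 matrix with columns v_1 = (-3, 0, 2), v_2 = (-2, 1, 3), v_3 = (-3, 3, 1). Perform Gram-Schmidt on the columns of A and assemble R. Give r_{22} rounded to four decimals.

v_1 = (-3, 0, 2); ‖v_1‖ = 3.6056, so q_1 = (-0.8321, 0.0000, 0.5547).
q_1·v_2 = (-0.8321)·(-2) + 0.0000·1 + 0.5547·3 = 3.3282.
u_2 = v_2 − 3.3282·q_1 = (0.7692, 1.0000, 1.1538).
r_{22} = ‖u_2‖ = 1.7097.

r_{22} = 1.7097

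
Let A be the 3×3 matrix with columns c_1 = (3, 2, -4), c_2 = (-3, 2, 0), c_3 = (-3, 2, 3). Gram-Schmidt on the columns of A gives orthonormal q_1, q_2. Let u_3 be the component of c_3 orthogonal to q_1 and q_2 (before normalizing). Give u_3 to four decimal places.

c_1 = (3, 2, -4); ‖c_1‖ = 5.3852, so q_1 = (0.5571, 0.3714, -0.7428).
q_1·c_2 = 0.5571·(-3) + 0.3714·2 + (-0.7428)·0 = -0.9285.
u_2 = c_2 + 0.9285·q_1 = (-2.4828, 2.3448, -0.6897).
‖u_2‖ = 3.4840, so q_2 = (-0.7126, 0.6730, -0.1980).
q_1·c_3 = 0.5571·(-3) + 0.3714·2 + (-0.7428)·3 = -3.1568; q_2·c_3 = (-0.7126)·(-3) + 0.6730·2 + (-0.1980)·3 = 2.8901.
u_3 = c_3 + 3.1568·q_1 − 2.8901·q_2 = (0.8182, 1.2273, 1.2273).

u_3 = (0.8182, 1.2273, 1.2273)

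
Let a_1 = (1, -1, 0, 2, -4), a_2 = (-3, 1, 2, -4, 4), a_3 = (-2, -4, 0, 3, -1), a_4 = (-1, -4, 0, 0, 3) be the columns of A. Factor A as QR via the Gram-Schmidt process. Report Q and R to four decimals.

a_1 = (1, -1, 0, 2, -4); ‖a_1‖ = 4.6904, so e_1 = (0.2132, -0.2132, 0.0000, 0.4264, -0.8528).
e_1·a_2 = 0.2132·(-3) + (-0.2132)·1 + 0.0000·2 + 0.4264·(-4) + (-0.8528)·4 = -5.9696.
u_2 = a_2 + 5.9696·e_1 = (-1.7273, -0.2727, 2.0000, -1.4545, -1.0909).
‖u_2‖ = 3.2193, so e_2 = (-0.5365, -0.0847, 0.6213, -0.4518, -0.3389).
e_1·a_3 = 0.2132·(-2) + (-0.2132)·(-4) + 0.0000·0 + 0.4264·3 + (-0.8528)·(-1) = 2.5584; e_2·a_3 = (-0.5365)·(-2) + (-0.0847)·(-4) + 0.6213·0 + (-0.4518)·3 + (-0.3389)·(-1) = 0.3953.
u_3 = a_3 − 2.5584·e_1 − 0.3953·e_2 = (-2.3333, -3.4211, -0.2456, 2.0877, 1.3158).
‖u_3‖ = 4.8268, so e_3 = (-0.4834, -0.7088, -0.0509, 0.4325, 0.2726).
e_1·a_4 = 0.2132·(-1) + (-0.2132)·(-4) + 0.0000·0 + 0.4264·0 + (-0.8528)·3 = -1.9188; e_2·a_4 = (-0.5365)·(-1) + (-0.0847)·(-4) + 0.6213·0 + (-0.4518)·0 + (-0.3389)·3 = -0.1412; e_3·a_4 = (-0.4834)·(-1) + (-0.7088)·(-4) + (-0.0509)·0 + 0.4325·0 + 0.2726·3 = 4.1362.
u_4 = a_4 + 1.9188·e_1 + 0.1412·e_2 − 4.1362·e_3 = (1.3328, -1.4895, 0.2982, -1.0346, 0.1883).
‖u_4‖ = 2.2781, so e_4 = (0.5851, -0.6538, 0.1309, -0.4542, 0.0826).

Q = [[0.2132, -0.5365, -0.4834, 0.5851], [-0.2132, -0.0847, -0.7088, -0.6538], [0.0000, 0.6213, -0.0509, 0.1309], [0.4264, -0.4518, 0.4325, -0.4542], [-0.8528, -0.3389, 0.2726, 0.0826]], R = [[4.6904, -5.9696, 2.5584, -1.9188], [0.0000, 3.2193, 0.3953, -0.1412], [0.0000, 0.0000, 4.8268, 4.1362], [0.0000, 0.0000, 0.0000, 2.2781]]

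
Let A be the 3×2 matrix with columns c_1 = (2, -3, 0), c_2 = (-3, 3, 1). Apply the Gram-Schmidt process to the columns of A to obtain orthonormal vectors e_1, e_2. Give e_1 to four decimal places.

e_1 = (0.5547, -0.8321, 0.0000)

c_1 = (2, -3, 0); ‖c_1‖ = 3.6056, so e_1 = (0.5547, -0.8321, 0.0000).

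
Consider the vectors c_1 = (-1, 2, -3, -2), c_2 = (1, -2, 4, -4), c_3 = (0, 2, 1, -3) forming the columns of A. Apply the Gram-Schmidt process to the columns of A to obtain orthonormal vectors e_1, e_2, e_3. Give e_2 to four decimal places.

c_1 = (-1, 2, -3, -2); ‖c_1‖ = 4.2426, so e_1 = (-0.2357, 0.4714, -0.7071, -0.4714).
e_1·c_2 = (-0.2357)·1 + 0.4714·(-2) + (-0.7071)·4 + (-0.4714)·(-4) = -2.1213.
u_2 = c_2 + 2.1213·e_1 = (0.5000, -1.0000, 2.5000, -5.0000).
‖u_2‖ = 5.7009, so e_2 = (0.0877, -0.1754, 0.4385, -0.8771).

e_2 = (0.0877, -0.1754, 0.4385, -0.8771)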